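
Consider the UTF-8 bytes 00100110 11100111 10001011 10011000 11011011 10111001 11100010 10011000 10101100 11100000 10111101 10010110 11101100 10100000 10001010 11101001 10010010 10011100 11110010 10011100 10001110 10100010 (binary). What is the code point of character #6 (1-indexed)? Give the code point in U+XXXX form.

U+C80A

Offset 0: leading byte 0x26 = 00100110 → 1-byte char #1 = 26.
Offset 1: leading byte 0xE7 = 11100111 → 3-byte char #2 = E7 8B 98.
Offset 4: leading byte 0xDB = 11011011 → 2-byte char #3 = DB B9.
Offset 6: leading byte 0xE2 = 11100010 → 3-byte char #4 = E2 98 AC.
Offset 9: leading byte 0xE0 = 11100000 → 3-byte char #5 = E0 BD 96.
Offset 12: leading byte 0xEC = 11101100 → 3-byte char #6 = EC A0 8A.
Leading byte 0xEC = 11101100 matches 1110xxxx → 3-byte sequence.
Byte 1: 0xEC = 11101100, payload 1100 (4 bits).
Byte 2: 0xA0 = 10100000 (10xxxxxx ✓), payload 100000.
Byte 3: 0x8A = 10001010 (10xxxxxx ✓), payload 001010.
Concatenate: 1100100000001010 = 0xC80A (16 bits → U+C80A).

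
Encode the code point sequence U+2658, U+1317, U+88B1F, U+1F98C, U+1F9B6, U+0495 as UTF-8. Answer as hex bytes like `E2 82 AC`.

U+2658: 3-byte form → E2 99 98.
U+1317: 3-byte form → E1 8C 97.
U+88B1F: 4-byte form → F2 88 AC 9F.
U+1F98C: 4-byte form → F0 9F A6 8C.
U+1F9B6: 4-byte form → F0 9F A6 B6.
U+0495: 2-byte form → D2 95.
Concatenated (20 bytes): E2 99 98 E1 8C 97 F2 88 AC 9F F0 9F A6 8C F0 9F A6 B6 D2 95.

E2 99 98 E1 8C 97 F2 88 AC 9F F0 9F A6 8C F0 9F A6 B6 D2 95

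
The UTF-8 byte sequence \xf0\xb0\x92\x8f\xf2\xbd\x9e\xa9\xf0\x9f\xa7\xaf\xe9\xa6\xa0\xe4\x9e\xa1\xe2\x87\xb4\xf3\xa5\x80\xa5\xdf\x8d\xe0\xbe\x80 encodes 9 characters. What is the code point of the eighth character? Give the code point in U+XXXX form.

U+07CD

Offset 0: leading byte 0xF0 = 11110000 → 4-byte char #1 = F0 B0 92 8F.
Offset 4: leading byte 0xF2 = 11110010 → 4-byte char #2 = F2 BD 9E A9.
Offset 8: leading byte 0xF0 = 11110000 → 4-byte char #3 = F0 9F A7 AF.
Offset 12: leading byte 0xE9 = 11101001 → 3-byte char #4 = E9 A6 A0.
Offset 15: leading byte 0xE4 = 11100100 → 3-byte char #5 = E4 9E A1.
Offset 18: leading byte 0xE2 = 11100010 → 3-byte char #6 = E2 87 B4.
Offset 21: leading byte 0xF3 = 11110011 → 4-byte char #7 = F3 A5 80 A5.
Offset 25: leading byte 0xDF = 11011111 → 2-byte char #8 = DF 8D.
Leading byte 0xDF = 11011111 matches 110xxxxx → 2-byte sequence.
Byte 1: 0xDF = 11011111, payload 11111 (5 bits).
Byte 2: 0x8D = 10001101 (10xxxxxx ✓), payload 001101.
Concatenate: 11111001101 = 0x7CD (11 bits → U+07CD).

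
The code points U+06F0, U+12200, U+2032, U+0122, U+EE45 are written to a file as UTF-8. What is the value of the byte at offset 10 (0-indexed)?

0xA2

U+06F0 → 2-byte form DB B0 at offsets 0–1.
U+12200 → 4-byte form F0 92 88 80 at offsets 2–5.
U+2032 → 3-byte form E2 80 B2 at offsets 6–8.
U+0122 → 2-byte form C4 A2 at offsets 9–10.
Offset 10 falls in char 4's range; it's byte 2 of C4 A2 = 0xA2.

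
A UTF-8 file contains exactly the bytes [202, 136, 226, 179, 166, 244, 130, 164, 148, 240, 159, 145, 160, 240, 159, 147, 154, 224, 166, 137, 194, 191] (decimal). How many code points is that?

7

Byte at offset 0: 0xCA = 11001010 → 2-byte char (#1). Advance 2.
Byte at offset 2: 0xE2 = 11100010 → 3-byte char (#2). Advance 3.
Byte at offset 5: 0xF4 = 11110100 → 4-byte char (#3). Advance 4.
Byte at offset 9: 0xF0 = 11110000 → 4-byte char (#4). Advance 4.
Byte at offset 13: 0xF0 = 11110000 → 4-byte char (#5). Advance 4.
Byte at offset 17: 0xE0 = 11100000 → 3-byte char (#6). Advance 3.
Byte at offset 20: 0xC2 = 11000010 → 2-byte char (#7). Advance 2.
Reached end at offset 22 after 7 code points.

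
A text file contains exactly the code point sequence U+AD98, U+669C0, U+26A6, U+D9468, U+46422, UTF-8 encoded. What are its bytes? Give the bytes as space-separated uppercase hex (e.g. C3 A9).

U+AD98: 3-byte form → EA B6 98.
U+669C0: 4-byte form → F1 A6 A7 80.
U+26A6: 3-byte form → E2 9A A6.
U+D9468: 4-byte form → F3 99 91 A8.
U+46422: 4-byte form → F1 86 90 A2.
Concatenated (18 bytes): EA B6 98 F1 A6 A7 80 E2 9A A6 F3 99 91 A8 F1 86 90 A2.

EA B6 98 F1 A6 A7 80 E2 9A A6 F3 99 91 A8 F1 86 90 A2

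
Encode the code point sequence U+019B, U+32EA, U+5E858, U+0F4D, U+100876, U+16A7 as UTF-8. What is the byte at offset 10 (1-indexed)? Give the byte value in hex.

1-indexed offset 10 is 0-indexed offset 9.
U+019B → 2-byte form C6 9B at offsets 0–1.
U+32EA → 3-byte form E3 8B AA at offsets 2–4.
U+5E858 → 4-byte form F1 9E A1 98 at offsets 5–8.
U+0F4D → 3-byte form E0 BD 8D at offsets 9–11.
Offset 9 falls in char 4's range; it's byte 1 of E0 BD 8D = 0xE0.

0xE0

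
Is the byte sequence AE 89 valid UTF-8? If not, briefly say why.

Byte 0xAE = 10101110 has the form 10xxxxxx — a continuation byte — but there is no preceding leading byte.

invalid (continuation byte with no leading byte)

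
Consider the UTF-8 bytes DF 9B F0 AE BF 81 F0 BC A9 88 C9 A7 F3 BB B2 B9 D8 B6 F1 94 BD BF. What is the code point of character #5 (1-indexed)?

Offset 0: leading byte 0xDF = 11011111 → 2-byte char #1 = DF 9B.
Offset 2: leading byte 0xF0 = 11110000 → 4-byte char #2 = F0 AE BF 81.
Offset 6: leading byte 0xF0 = 11110000 → 4-byte char #3 = F0 BC A9 88.
Offset 10: leading byte 0xC9 = 11001001 → 2-byte char #4 = C9 A7.
Offset 12: leading byte 0xF3 = 11110011 → 4-byte char #5 = F3 BB B2 B9.
Leading byte 0xF3 = 11110011 matches 11110xxx → 4-byte sequence.
Byte 1: 0xF3 = 11110011, payload 011 (3 bits).
Byte 2: 0xBB = 10111011 (10xxxxxx ✓), payload 111011.
Byte 3: 0xB2 = 10110010 (10xxxxxx ✓), payload 110010.
Byte 4: 0xB9 = 10111001 (10xxxxxx ✓), payload 111001.
Concatenate: 011111011110010111001 = 0xFBCB9 (21 bits → U+FBCB9).

U+FBCB9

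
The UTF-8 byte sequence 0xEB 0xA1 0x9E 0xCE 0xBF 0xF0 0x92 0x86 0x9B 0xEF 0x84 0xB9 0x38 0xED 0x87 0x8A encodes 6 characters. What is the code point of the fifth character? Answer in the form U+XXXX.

U+0038

Offset 0: leading byte 0xEB = 11101011 → 3-byte char #1 = EB A1 9E.
Offset 3: leading byte 0xCE = 11001110 → 2-byte char #2 = CE BF.
Offset 5: leading byte 0xF0 = 11110000 → 4-byte char #3 = F0 92 86 9B.
Offset 9: leading byte 0xEF = 11101111 → 3-byte char #4 = EF 84 B9.
Offset 12: leading byte 0x38 = 00111000 → 1-byte char #5 = 38.
Leading byte 0x38 = 00111000 matches 0xxxxxxx → 1-byte sequence.
Byte 1: 0x38 = 00111000, payload 0111000 (7 bits).
Concatenate: 0111000 = 0x38 (7 bits → U+0038).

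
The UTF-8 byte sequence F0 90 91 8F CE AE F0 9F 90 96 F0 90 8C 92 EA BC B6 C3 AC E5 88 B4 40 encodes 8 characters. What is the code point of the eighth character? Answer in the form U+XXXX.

Offset 0: leading byte 0xF0 = 11110000 → 4-byte char #1 = F0 90 91 8F.
Offset 4: leading byte 0xCE = 11001110 → 2-byte char #2 = CE AE.
Offset 6: leading byte 0xF0 = 11110000 → 4-byte char #3 = F0 9F 90 96.
Offset 10: leading byte 0xF0 = 11110000 → 4-byte char #4 = F0 90 8C 92.
Offset 14: leading byte 0xEA = 11101010 → 3-byte char #5 = EA BC B6.
Offset 17: leading byte 0xC3 = 11000011 → 2-byte char #6 = C3 AC.
Offset 19: leading byte 0xE5 = 11100101 → 3-byte char #7 = E5 88 B4.
Offset 22: leading byte 0x40 = 01000000 → 1-byte char #8 = 40.
Leading byte 0x40 = 01000000 matches 0xxxxxxx → 1-byte sequence.
Byte 1: 0x40 = 01000000, payload 1000000 (7 bits).
Concatenate: 1000000 = 0x40 (7 bits → U+0040).

U+0040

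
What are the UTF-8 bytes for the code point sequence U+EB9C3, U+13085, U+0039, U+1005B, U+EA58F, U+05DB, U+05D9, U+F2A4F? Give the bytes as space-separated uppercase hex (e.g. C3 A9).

F3 AB A7 83 F0 93 82 85 39 F0 90 81 9B F3 AA 96 8F D7 9B D7 99 F3 B2 A9 8F

U+EB9C3: 4-byte form → F3 AB A7 83.
U+13085: 4-byte form → F0 93 82 85.
U+0039: 1-byte form → 39.
U+1005B: 4-byte form → F0 90 81 9B.
U+EA58F: 4-byte form → F3 AA 96 8F.
U+05DB: 2-byte form → D7 9B.
U+05D9: 2-byte form → D7 99.
U+F2A4F: 4-byte form → F3 B2 A9 8F.
Concatenated (25 bytes): F3 AB A7 83 F0 93 82 85 39 F0 90 81 9B F3 AA 96 8F D7 9B D7 99 F3 B2 A9 8F.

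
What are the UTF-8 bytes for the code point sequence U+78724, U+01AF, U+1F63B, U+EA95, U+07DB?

F1 B8 9C A4 C6 AF F0 9F 98 BB EE AA 95 DF 9B

U+78724: 4-byte form → F1 B8 9C A4.
U+01AF: 2-byte form → C6 AF.
U+1F63B: 4-byte form → F0 9F 98 BB.
U+EA95: 3-byte form → EE AA 95.
U+07DB: 2-byte form → DF 9B.
Concatenated (15 bytes): F1 B8 9C A4 C6 AF F0 9F 98 BB EE AA 95 DF 9B.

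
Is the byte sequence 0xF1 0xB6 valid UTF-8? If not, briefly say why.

Leading byte 0xF1 = 11110001 → 4-byte form, but only 2 bytes are present.

invalid (sequence truncated)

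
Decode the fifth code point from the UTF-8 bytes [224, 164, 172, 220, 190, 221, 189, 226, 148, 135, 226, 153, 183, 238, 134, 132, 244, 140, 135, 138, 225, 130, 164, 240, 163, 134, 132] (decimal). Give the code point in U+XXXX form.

Offset 0: leading byte 0xE0 = 11100000 → 3-byte char #1 = E0 A4 AC.
Offset 3: leading byte 0xDC = 11011100 → 2-byte char #2 = DC BE.
Offset 5: leading byte 0xDD = 11011101 → 2-byte char #3 = DD BD.
Offset 7: leading byte 0xE2 = 11100010 → 3-byte char #4 = E2 94 87.
Offset 10: leading byte 0xE2 = 11100010 → 3-byte char #5 = E2 99 B7.
Leading byte 0xE2 = 11100010 matches 1110xxxx → 3-byte sequence.
Byte 1: 0xE2 = 11100010, payload 0010 (4 bits).
Byte 2: 0x99 = 10011001 (10xxxxxx ✓), payload 011001.
Byte 3: 0xB7 = 10110111 (10xxxxxx ✓), payload 110111.
Concatenate: 0010011001110111 = 0x2677 (16 bits → U+2677).

U+2677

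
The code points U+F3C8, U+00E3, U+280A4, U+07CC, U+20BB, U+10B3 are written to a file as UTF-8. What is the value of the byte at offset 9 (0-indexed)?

0xDF

U+F3C8 → 3-byte form EF 8F 88 at offsets 0–2.
U+00E3 → 2-byte form C3 A3 at offsets 3–4.
U+280A4 → 4-byte form F0 A8 82 A4 at offsets 5–8.
U+07CC → 2-byte form DF 8C at offsets 9–10.
Offset 9 falls in char 4's range; it's byte 1 of DF 8C = 0xDF.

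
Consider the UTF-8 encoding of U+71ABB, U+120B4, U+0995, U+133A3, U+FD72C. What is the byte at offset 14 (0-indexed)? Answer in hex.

U+71ABB → 4-byte form F1 B1 AA BB at offsets 0–3.
U+120B4 → 4-byte form F0 92 82 B4 at offsets 4–7.
U+0995 → 3-byte form E0 A6 95 at offsets 8–10.
U+133A3 → 4-byte form F0 93 8E A3 at offsets 11–14.
Offset 14 falls in char 4's range; it's byte 4 of F0 93 8E A3 = 0xA3.

0xA3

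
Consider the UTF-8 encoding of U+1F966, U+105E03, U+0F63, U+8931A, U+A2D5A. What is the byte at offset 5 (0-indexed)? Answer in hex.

U+1F966 → 4-byte form F0 9F A5 A6 at offsets 0–3.
U+105E03 → 4-byte form F4 85 B8 83 at offsets 4–7.
Offset 5 falls in char 2's range; it's byte 2 of F4 85 B8 83 = 0x85.

0x85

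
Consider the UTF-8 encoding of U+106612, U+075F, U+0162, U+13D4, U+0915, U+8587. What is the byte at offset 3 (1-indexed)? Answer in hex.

1-indexed offset 3 is 0-indexed offset 2.
U+106612 → 4-byte form F4 86 98 92 at offsets 0–3.
Offset 2 falls in char 1's range; it's byte 3 of F4 86 98 92 = 0x98.

0x98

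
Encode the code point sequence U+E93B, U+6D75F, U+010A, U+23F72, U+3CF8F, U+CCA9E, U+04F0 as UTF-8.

U+E93B: 3-byte form → EE A4 BB.
U+6D75F: 4-byte form → F1 AD 9D 9F.
U+010A: 2-byte form → C4 8A.
U+23F72: 4-byte form → F0 A3 BD B2.
U+3CF8F: 4-byte form → F0 BC BE 8F.
U+CCA9E: 4-byte form → F3 8C AA 9E.
U+04F0: 2-byte form → D3 B0.
Concatenated (23 bytes): EE A4 BB F1 AD 9D 9F C4 8A F0 A3 BD B2 F0 BC BE 8F F3 8C AA 9E D3 B0.

EE A4 BB F1 AD 9D 9F C4 8A F0 A3 BD B2 F0 BC BE 8F F3 8C AA 9E D3 B0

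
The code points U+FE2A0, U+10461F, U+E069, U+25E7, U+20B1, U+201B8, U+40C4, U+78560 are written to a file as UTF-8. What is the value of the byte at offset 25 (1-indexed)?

0xF1

1-indexed offset 25 is 0-indexed offset 24.
U+FE2A0 → 4-byte form F3 BE 8A A0 at offsets 0–3.
U+10461F → 4-byte form F4 84 98 9F at offsets 4–7.
U+E069 → 3-byte form EE 81 A9 at offsets 8–10.
U+25E7 → 3-byte form E2 97 A7 at offsets 11–13.
U+20B1 → 3-byte form E2 82 B1 at offsets 14–16.
U+201B8 → 4-byte form F0 A0 86 B8 at offsets 17–20.
U+40C4 → 3-byte form E4 83 84 at offsets 21–23.
U+78560 → 4-byte form F1 B8 95 A0 at offsets 24–27.
Offset 24 falls in char 8's range; it's byte 1 of F1 B8 95 A0 = 0xF1.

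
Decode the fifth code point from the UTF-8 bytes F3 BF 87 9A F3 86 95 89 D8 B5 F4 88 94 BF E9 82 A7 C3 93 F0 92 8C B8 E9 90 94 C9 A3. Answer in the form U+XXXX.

Offset 0: leading byte 0xF3 = 11110011 → 4-byte char #1 = F3 BF 87 9A.
Offset 4: leading byte 0xF3 = 11110011 → 4-byte char #2 = F3 86 95 89.
Offset 8: leading byte 0xD8 = 11011000 → 2-byte char #3 = D8 B5.
Offset 10: leading byte 0xF4 = 11110100 → 4-byte char #4 = F4 88 94 BF.
Offset 14: leading byte 0xE9 = 11101001 → 3-byte char #5 = E9 82 A7.
Leading byte 0xE9 = 11101001 matches 1110xxxx → 3-byte sequence.
Byte 1: 0xE9 = 11101001, payload 1001 (4 bits).
Byte 2: 0x82 = 10000010 (10xxxxxx ✓), payload 000010.
Byte 3: 0xA7 = 10100111 (10xxxxxx ✓), payload 100111.
Concatenate: 1001000010100111 = 0x90A7 (16 bits → U+90A7).

U+90A7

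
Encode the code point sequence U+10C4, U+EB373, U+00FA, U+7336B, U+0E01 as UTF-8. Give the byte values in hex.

E1 83 84 F3 AB 8D B3 C3 BA F1 B3 8D AB E0 B8 81

U+10C4: 3-byte form → E1 83 84.
U+EB373: 4-byte form → F3 AB 8D B3.
U+00FA: 2-byte form → C3 BA.
U+7336B: 4-byte form → F1 B3 8D AB.
U+0E01: 3-byte form → E0 B8 81.
Concatenated (16 bytes): E1 83 84 F3 AB 8D B3 C3 BA F1 B3 8D AB E0 B8 81.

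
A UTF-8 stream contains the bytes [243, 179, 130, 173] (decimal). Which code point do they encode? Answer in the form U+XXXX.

Leading byte 0xF3 = 11110011 matches 11110xxx → 4-byte sequence.
Byte 1: 0xF3 = 11110011, payload 011 (3 bits).
Byte 2: 0xB3 = 10110011 (10xxxxxx ✓), payload 110011.
Byte 3: 0x82 = 10000010 (10xxxxxx ✓), payload 000010.
Byte 4: 0xAD = 10101101 (10xxxxxx ✓), payload 101101.
Concatenate: 011110011000010101101 = 0xF30AD (21 bits → U+F30AD).

U+F30AD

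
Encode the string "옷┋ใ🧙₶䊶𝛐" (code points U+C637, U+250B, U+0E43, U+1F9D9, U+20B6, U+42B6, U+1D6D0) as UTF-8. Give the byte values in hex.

U+C637: 3-byte form → EC 98 B7.
U+250B: 3-byte form → E2 94 8B.
U+0E43: 3-byte form → E0 B9 83.
U+1F9D9: 4-byte form → F0 9F A7 99.
U+20B6: 3-byte form → E2 82 B6.
U+42B6: 3-byte form → E4 8A B6.
U+1D6D0: 4-byte form → F0 9D 9B 90.
Concatenated (23 bytes): EC 98 B7 E2 94 8B E0 B9 83 F0 9F A7 99 E2 82 B6 E4 8A B6 F0 9D 9B 90.

EC 98 B7 E2 94 8B E0 B9 83 F0 9F A7 99 E2 82 B6 E4 8A B6 F0 9D 9B 90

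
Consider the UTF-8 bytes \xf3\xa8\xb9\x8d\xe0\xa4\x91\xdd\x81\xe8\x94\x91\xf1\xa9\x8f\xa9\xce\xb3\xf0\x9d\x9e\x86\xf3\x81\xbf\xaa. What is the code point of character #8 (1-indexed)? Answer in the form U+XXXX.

Offset 0: leading byte 0xF3 = 11110011 → 4-byte char #1 = F3 A8 B9 8D.
Offset 4: leading byte 0xE0 = 11100000 → 3-byte char #2 = E0 A4 91.
Offset 7: leading byte 0xDD = 11011101 → 2-byte char #3 = DD 81.
Offset 9: leading byte 0xE8 = 11101000 → 3-byte char #4 = E8 94 91.
Offset 12: leading byte 0xF1 = 11110001 → 4-byte char #5 = F1 A9 8F A9.
Offset 16: leading byte 0xCE = 11001110 → 2-byte char #6 = CE B3.
Offset 18: leading byte 0xF0 = 11110000 → 4-byte char #7 = F0 9D 9E 86.
Offset 22: leading byte 0xF3 = 11110011 → 4-byte char #8 = F3 81 BF AA.
Leading byte 0xF3 = 11110011 matches 11110xxx → 4-byte sequence.
Byte 1: 0xF3 = 11110011, payload 011 (3 bits).
Byte 2: 0x81 = 10000001 (10xxxxxx ✓), payload 000001.
Byte 3: 0xBF = 10111111 (10xxxxxx ✓), payload 111111.
Byte 4: 0xAA = 10101010 (10xxxxxx ✓), payload 101010.
Concatenate: 011000001111111101010 = 0xC1FEA (21 bits → U+C1FEA).

U+C1FEA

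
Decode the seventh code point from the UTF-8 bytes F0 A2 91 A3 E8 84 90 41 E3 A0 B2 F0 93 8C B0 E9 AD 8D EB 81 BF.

U+B07F

Offset 0: leading byte 0xF0 = 11110000 → 4-byte char #1 = F0 A2 91 A3.
Offset 4: leading byte 0xE8 = 11101000 → 3-byte char #2 = E8 84 90.
Offset 7: leading byte 0x41 = 01000001 → 1-byte char #3 = 41.
Offset 8: leading byte 0xE3 = 11100011 → 3-byte char #4 = E3 A0 B2.
Offset 11: leading byte 0xF0 = 11110000 → 4-byte char #5 = F0 93 8C B0.
Offset 15: leading byte 0xE9 = 11101001 → 3-byte char #6 = E9 AD 8D.
Offset 18: leading byte 0xEB = 11101011 → 3-byte char #7 = EB 81 BF.
Leading byte 0xEB = 11101011 matches 1110xxxx → 3-byte sequence.
Byte 1: 0xEB = 11101011, payload 1011 (4 bits).
Byte 2: 0x81 = 10000001 (10xxxxxx ✓), payload 000001.
Byte 3: 0xBF = 10111111 (10xxxxxx ✓), payload 111111.
Concatenate: 1011000001111111 = 0xB07F (16 bits → U+B07F).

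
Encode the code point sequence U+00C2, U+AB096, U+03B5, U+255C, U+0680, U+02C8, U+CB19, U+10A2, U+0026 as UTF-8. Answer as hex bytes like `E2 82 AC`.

U+00C2: 2-byte form → C3 82.
U+AB096: 4-byte form → F2 AB 82 96.
U+03B5: 2-byte form → CE B5.
U+255C: 3-byte form → E2 95 9C.
U+0680: 2-byte form → DA 80.
U+02C8: 2-byte form → CB 88.
U+CB19: 3-byte form → EC AC 99.
U+10A2: 3-byte form → E1 82 A2.
U+0026: 1-byte form → 26.
Concatenated (22 bytes): C3 82 F2 AB 82 96 CE B5 E2 95 9C DA 80 CB 88 EC AC 99 E1 82 A2 26.

C3 82 F2 AB 82 96 CE B5 E2 95 9C DA 80 CB 88 EC AC 99 E1 82 A2 26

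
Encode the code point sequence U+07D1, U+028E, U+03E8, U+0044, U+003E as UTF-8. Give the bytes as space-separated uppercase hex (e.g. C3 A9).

U+07D1: 2-byte form → DF 91.
U+028E: 2-byte form → CA 8E.
U+03E8: 2-byte form → CF A8.
U+0044: 1-byte form → 44.
U+003E: 1-byte form → 3E.
Concatenated (8 bytes): DF 91 CA 8E CF A8 44 3E.

DF 91 CA 8E CF A8 44 3E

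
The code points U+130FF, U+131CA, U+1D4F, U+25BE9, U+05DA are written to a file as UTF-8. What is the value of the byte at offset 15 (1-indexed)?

1-indexed offset 15 is 0-indexed offset 14.
U+130FF → 4-byte form F0 93 83 BF at offsets 0–3.
U+131CA → 4-byte form F0 93 87 8A at offsets 4–7.
U+1D4F → 3-byte form E1 B5 8F at offsets 8–10.
U+25BE9 → 4-byte form F0 A5 AF A9 at offsets 11–14.
Offset 14 falls in char 4's range; it's byte 4 of F0 A5 AF A9 = 0xA9.

0xA9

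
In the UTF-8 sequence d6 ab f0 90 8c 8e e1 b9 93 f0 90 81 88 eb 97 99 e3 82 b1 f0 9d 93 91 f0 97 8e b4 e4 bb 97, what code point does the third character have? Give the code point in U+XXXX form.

Offset 0: leading byte 0xD6 = 11010110 → 2-byte char #1 = D6 AB.
Offset 2: leading byte 0xF0 = 11110000 → 4-byte char #2 = F0 90 8C 8E.
Offset 6: leading byte 0xE1 = 11100001 → 3-byte char #3 = E1 B9 93.
Leading byte 0xE1 = 11100001 matches 1110xxxx → 3-byte sequence.
Byte 1: 0xE1 = 11100001, payload 0001 (4 bits).
Byte 2: 0xB9 = 10111001 (10xxxxxx ✓), payload 111001.
Byte 3: 0x93 = 10010011 (10xxxxxx ✓), payload 010011.
Concatenate: 0001111001010011 = 0x1E53 (16 bits → U+1E53).

U+1E53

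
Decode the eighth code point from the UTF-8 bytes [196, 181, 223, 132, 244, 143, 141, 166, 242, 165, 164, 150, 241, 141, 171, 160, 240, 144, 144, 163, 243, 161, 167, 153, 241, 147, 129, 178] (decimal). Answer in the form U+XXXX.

U+53072

Offset 0: leading byte 0xC4 = 11000100 → 2-byte char #1 = C4 B5.
Offset 2: leading byte 0xDF = 11011111 → 2-byte char #2 = DF 84.
Offset 4: leading byte 0xF4 = 11110100 → 4-byte char #3 = F4 8F 8D A6.
Offset 8: leading byte 0xF2 = 11110010 → 4-byte char #4 = F2 A5 A4 96.
Offset 12: leading byte 0xF1 = 11110001 → 4-byte char #5 = F1 8D AB A0.
Offset 16: leading byte 0xF0 = 11110000 → 4-byte char #6 = F0 90 90 A3.
Offset 20: leading byte 0xF3 = 11110011 → 4-byte char #7 = F3 A1 A7 99.
Offset 24: leading byte 0xF1 = 11110001 → 4-byte char #8 = F1 93 81 B2.
Leading byte 0xF1 = 11110001 matches 11110xxx → 4-byte sequence.
Byte 1: 0xF1 = 11110001, payload 001 (3 bits).
Byte 2: 0x93 = 10010011 (10xxxxxx ✓), payload 010011.
Byte 3: 0x81 = 10000001 (10xxxxxx ✓), payload 000001.
Byte 4: 0xB2 = 10110010 (10xxxxxx ✓), payload 110010.
Concatenate: 001010011000001110010 = 0x53072 (21 bits → U+53072).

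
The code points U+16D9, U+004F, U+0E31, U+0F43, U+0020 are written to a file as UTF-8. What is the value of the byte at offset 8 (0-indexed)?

0xBD

U+16D9 → 3-byte form E1 9B 99 at offsets 0–2.
U+004F → 1-byte form 4F at offsets 3–3.
U+0E31 → 3-byte form E0 B8 B1 at offsets 4–6.
U+0F43 → 3-byte form E0 BD 83 at offsets 7–9.
Offset 8 falls in char 4's range; it's byte 2 of E0 BD 83 = 0xBD.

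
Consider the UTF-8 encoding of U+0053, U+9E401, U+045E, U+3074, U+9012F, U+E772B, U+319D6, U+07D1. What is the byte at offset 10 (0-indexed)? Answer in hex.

U+0053 → 1-byte form 53 at offsets 0–0.
U+9E401 → 4-byte form F2 9E 90 81 at offsets 1–4.
U+045E → 2-byte form D1 9E at offsets 5–6.
U+3074 → 3-byte form E3 81 B4 at offsets 7–9.
U+9012F → 4-byte form F2 90 84 AF at offsets 10–13.
Offset 10 falls in char 5's range; it's byte 1 of F2 90 84 AF = 0xF2.

0xF2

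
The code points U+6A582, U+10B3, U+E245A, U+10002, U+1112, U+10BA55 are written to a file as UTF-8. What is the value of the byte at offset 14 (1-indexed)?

1-indexed offset 14 is 0-indexed offset 13.
U+6A582 → 4-byte form F1 AA 96 82 at offsets 0–3.
U+10B3 → 3-byte form E1 82 B3 at offsets 4–6.
U+E245A → 4-byte form F3 A2 91 9A at offsets 7–10.
U+10002 → 4-byte form F0 90 80 82 at offsets 11–14.
Offset 13 falls in char 4's range; it's byte 3 of F0 90 80 82 = 0x80.

0x80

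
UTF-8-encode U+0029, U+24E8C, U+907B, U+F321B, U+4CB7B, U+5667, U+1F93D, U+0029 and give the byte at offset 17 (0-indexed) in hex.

U+0029 → 1-byte form 29 at offsets 0–0.
U+24E8C → 4-byte form F0 A4 BA 8C at offsets 1–4.
U+907B → 3-byte form E9 81 BB at offsets 5–7.
U+F321B → 4-byte form F3 B3 88 9B at offsets 8–11.
U+4CB7B → 4-byte form F1 8C AD BB at offsets 12–15.
U+5667 → 3-byte form E5 99 A7 at offsets 16–18.
Offset 17 falls in char 6's range; it's byte 2 of E5 99 A7 = 0x99.

0x99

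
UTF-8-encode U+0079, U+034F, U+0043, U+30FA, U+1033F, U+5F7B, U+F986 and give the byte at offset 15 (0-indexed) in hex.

0xA6

U+0079 → 1-byte form 79 at offsets 0–0.
U+034F → 2-byte form CD 8F at offsets 1–2.
U+0043 → 1-byte form 43 at offsets 3–3.
U+30FA → 3-byte form E3 83 BA at offsets 4–6.
U+1033F → 4-byte form F0 90 8C BF at offsets 7–10.
U+5F7B → 3-byte form E5 BD BB at offsets 11–13.
U+F986 → 3-byte form EF A6 86 at offsets 14–16.
Offset 15 falls in char 7's range; it's byte 2 of EF A6 86 = 0xA6.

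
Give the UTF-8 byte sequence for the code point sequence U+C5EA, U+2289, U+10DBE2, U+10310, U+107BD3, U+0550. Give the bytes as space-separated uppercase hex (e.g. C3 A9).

EC 97 AA E2 8A 89 F4 8D AF A2 F0 90 8C 90 F4 87 AF 93 D5 90

U+C5EA: 3-byte form → EC 97 AA.
U+2289: 3-byte form → E2 8A 89.
U+10DBE2: 4-byte form → F4 8D AF A2.
U+10310: 4-byte form → F0 90 8C 90.
U+107BD3: 4-byte form → F4 87 AF 93.
U+0550: 2-byte form → D5 90.
Concatenated (20 bytes): EC 97 AA E2 8A 89 F4 8D AF A2 F0 90 8C 90 F4 87 AF 93 D5 90.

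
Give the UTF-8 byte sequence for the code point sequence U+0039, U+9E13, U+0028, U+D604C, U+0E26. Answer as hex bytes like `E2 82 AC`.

39 E9 B8 93 28 F3 96 81 8C E0 B8 A6

U+0039: 1-byte form → 39.
U+9E13: 3-byte form → E9 B8 93.
U+0028: 1-byte form → 28.
U+D604C: 4-byte form → F3 96 81 8C.
U+0E26: 3-byte form → E0 B8 A6.
Concatenated (12 bytes): 39 E9 B8 93 28 F3 96 81 8C E0 B8 A6.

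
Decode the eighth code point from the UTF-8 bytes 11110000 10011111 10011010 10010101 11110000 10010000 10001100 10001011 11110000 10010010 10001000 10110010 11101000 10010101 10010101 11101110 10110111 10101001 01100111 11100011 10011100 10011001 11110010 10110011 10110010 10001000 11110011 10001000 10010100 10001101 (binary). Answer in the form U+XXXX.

U+B3C88

Offset 0: leading byte 0xF0 = 11110000 → 4-byte char #1 = F0 9F 9A 95.
Offset 4: leading byte 0xF0 = 11110000 → 4-byte char #2 = F0 90 8C 8B.
Offset 8: leading byte 0xF0 = 11110000 → 4-byte char #3 = F0 92 88 B2.
Offset 12: leading byte 0xE8 = 11101000 → 3-byte char #4 = E8 95 95.
Offset 15: leading byte 0xEE = 11101110 → 3-byte char #5 = EE B7 A9.
Offset 18: leading byte 0x67 = 01100111 → 1-byte char #6 = 67.
Offset 19: leading byte 0xE3 = 11100011 → 3-byte char #7 = E3 9C 99.
Offset 22: leading byte 0xF2 = 11110010 → 4-byte char #8 = F2 B3 B2 88.
Leading byte 0xF2 = 11110010 matches 11110xxx → 4-byte sequence.
Byte 1: 0xF2 = 11110010, payload 010 (3 bits).
Byte 2: 0xB3 = 10110011 (10xxxxxx ✓), payload 110011.
Byte 3: 0xB2 = 10110010 (10xxxxxx ✓), payload 110010.
Byte 4: 0x88 = 10001000 (10xxxxxx ✓), payload 001000.
Concatenate: 010110011110010001000 = 0xB3C88 (21 bits → U+B3C88).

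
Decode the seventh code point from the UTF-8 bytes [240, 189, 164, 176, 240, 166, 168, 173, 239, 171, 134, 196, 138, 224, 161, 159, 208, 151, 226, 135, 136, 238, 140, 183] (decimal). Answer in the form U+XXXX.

U+21C8

Offset 0: leading byte 0xF0 = 11110000 → 4-byte char #1 = F0 BD A4 B0.
Offset 4: leading byte 0xF0 = 11110000 → 4-byte char #2 = F0 A6 A8 AD.
Offset 8: leading byte 0xEF = 11101111 → 3-byte char #3 = EF AB 86.
Offset 11: leading byte 0xC4 = 11000100 → 2-byte char #4 = C4 8A.
Offset 13: leading byte 0xE0 = 11100000 → 3-byte char #5 = E0 A1 9F.
Offset 16: leading byte 0xD0 = 11010000 → 2-byte char #6 = D0 97.
Offset 18: leading byte 0xE2 = 11100010 → 3-byte char #7 = E2 87 88.
Leading byte 0xE2 = 11100010 matches 1110xxxx → 3-byte sequence.
Byte 1: 0xE2 = 11100010, payload 0010 (4 bits).
Byte 2: 0x87 = 10000111 (10xxxxxx ✓), payload 000111.
Byte 3: 0x88 = 10001000 (10xxxxxx ✓), payload 001000.
Concatenate: 0010000111001000 = 0x21C8 (16 bits → U+21C8).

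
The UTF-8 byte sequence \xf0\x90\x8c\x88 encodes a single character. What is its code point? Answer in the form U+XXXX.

Leading byte 0xF0 = 11110000 matches 11110xxx → 4-byte sequence.
Byte 1: 0xF0 = 11110000, payload 000 (3 bits).
Byte 2: 0x90 = 10010000 (10xxxxxx ✓), payload 010000.
Byte 3: 0x8C = 10001100 (10xxxxxx ✓), payload 001100.
Byte 4: 0x88 = 10001000 (10xxxxxx ✓), payload 001000.
Concatenate: 000010000001100001000 = 0x10308 (21 bits → U+10308).

U+10308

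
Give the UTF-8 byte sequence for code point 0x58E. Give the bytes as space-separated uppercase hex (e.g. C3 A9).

U+058E = 0x58E = 1422 decimal. In range U+0080–U+07FF → 2-byte form: 110xxxxx 10xxxxxx.
Binary (11 bits): 10110001110.
Split 5+6: 10110 | 001110.
Byte 1: 11010110 = 0xD6.
Byte 2: 10001110 = 0x8E.

D6 8E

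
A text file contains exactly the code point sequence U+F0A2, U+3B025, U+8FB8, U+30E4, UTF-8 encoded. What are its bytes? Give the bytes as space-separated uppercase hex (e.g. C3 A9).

U+F0A2: 3-byte form → EF 82 A2.
U+3B025: 4-byte form → F0 BB 80 A5.
U+8FB8: 3-byte form → E8 BE B8.
U+30E4: 3-byte form → E3 83 A4.
Concatenated (13 bytes): EF 82 A2 F0 BB 80 A5 E8 BE B8 E3 83 A4.

EF 82 A2 F0 BB 80 A5 E8 BE B8 E3 83 A4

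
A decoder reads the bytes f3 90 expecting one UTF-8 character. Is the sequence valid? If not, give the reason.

Leading byte 0xF3 = 11110011 → 4-byte form, but only 2 bytes are present.

invalid (sequence truncated)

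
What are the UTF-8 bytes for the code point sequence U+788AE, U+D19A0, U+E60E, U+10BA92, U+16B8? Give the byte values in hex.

F1 B8 A2 AE F3 91 A6 A0 EE 98 8E F4 8B AA 92 E1 9A B8

U+788AE: 4-byte form → F1 B8 A2 AE.
U+D19A0: 4-byte form → F3 91 A6 A0.
U+E60E: 3-byte form → EE 98 8E.
U+10BA92: 4-byte form → F4 8B AA 92.
U+16B8: 3-byte form → E1 9A B8.
Concatenated (18 bytes): F1 B8 A2 AE F3 91 A6 A0 EE 98 8E F4 8B AA 92 E1 9A B8.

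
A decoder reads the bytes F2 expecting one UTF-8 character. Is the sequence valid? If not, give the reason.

Leading byte 0xF2 = 11110010 → 4-byte form, but only 1 byte is present.

invalid (sequence truncated)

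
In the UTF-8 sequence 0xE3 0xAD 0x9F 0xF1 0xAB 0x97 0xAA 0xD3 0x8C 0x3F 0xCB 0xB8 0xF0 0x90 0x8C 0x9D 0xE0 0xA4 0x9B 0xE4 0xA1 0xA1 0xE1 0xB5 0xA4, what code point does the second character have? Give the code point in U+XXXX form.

Offset 0: leading byte 0xE3 = 11100011 → 3-byte char #1 = E3 AD 9F.
Offset 3: leading byte 0xF1 = 11110001 → 4-byte char #2 = F1 AB 97 AA.
Leading byte 0xF1 = 11110001 matches 11110xxx → 4-byte sequence.
Byte 1: 0xF1 = 11110001, payload 001 (3 bits).
Byte 2: 0xAB = 10101011 (10xxxxxx ✓), payload 101011.
Byte 3: 0x97 = 10010111 (10xxxxxx ✓), payload 010111.
Byte 4: 0xAA = 10101010 (10xxxxxx ✓), payload 101010.
Concatenate: 001101011010111101010 = 0x6B5EA (21 bits → U+6B5EA).

U+6B5EA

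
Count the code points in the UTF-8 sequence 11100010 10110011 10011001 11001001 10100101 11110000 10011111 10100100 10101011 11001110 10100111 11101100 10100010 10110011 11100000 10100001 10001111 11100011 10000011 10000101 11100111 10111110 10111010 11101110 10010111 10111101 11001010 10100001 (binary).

Byte at offset 0: 0xE2 = 11100010 → 3-byte char (#1). Advance 3.
Byte at offset 3: 0xC9 = 11001001 → 2-byte char (#2). Advance 2.
Byte at offset 5: 0xF0 = 11110000 → 4-byte char (#3). Advance 4.
Byte at offset 9: 0xCE = 11001110 → 2-byte char (#4). Advance 2.
Byte at offset 11: 0xEC = 11101100 → 3-byte char (#5). Advance 3.
Byte at offset 14: 0xE0 = 11100000 → 3-byte char (#6). Advance 3.
Byte at offset 17: 0xE3 = 11100011 → 3-byte char (#7). Advance 3.
Byte at offset 20: 0xE7 = 11100111 → 3-byte char (#8). Advance 3.
Byte at offset 23: 0xEE = 11101110 → 3-byte char (#9). Advance 3.
Byte at offset 26: 0xCA = 11001010 → 2-byte char (#10). Advance 2.
Reached end at offset 28 after 10 code points.

10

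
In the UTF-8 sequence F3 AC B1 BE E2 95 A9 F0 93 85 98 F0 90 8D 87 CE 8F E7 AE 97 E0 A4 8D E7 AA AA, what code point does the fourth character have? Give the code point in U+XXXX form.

Offset 0: leading byte 0xF3 = 11110011 → 4-byte char #1 = F3 AC B1 BE.
Offset 4: leading byte 0xE2 = 11100010 → 3-byte char #2 = E2 95 A9.
Offset 7: leading byte 0xF0 = 11110000 → 4-byte char #3 = F0 93 85 98.
Offset 11: leading byte 0xF0 = 11110000 → 4-byte char #4 = F0 90 8D 87.
Leading byte 0xF0 = 11110000 matches 11110xxx → 4-byte sequence.
Byte 1: 0xF0 = 11110000, payload 000 (3 bits).
Byte 2: 0x90 = 10010000 (10xxxxxx ✓), payload 010000.
Byte 3: 0x8D = 10001101 (10xxxxxx ✓), payload 001101.
Byte 4: 0x87 = 10000111 (10xxxxxx ✓), payload 000111.
Concatenate: 000010000001101000111 = 0x10347 (21 bits → U+10347).

U+10347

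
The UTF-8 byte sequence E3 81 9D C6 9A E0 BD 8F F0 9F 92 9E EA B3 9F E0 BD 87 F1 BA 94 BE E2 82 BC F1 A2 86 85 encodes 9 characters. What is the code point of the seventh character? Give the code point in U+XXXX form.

U+7A53E

Offset 0: leading byte 0xE3 = 11100011 → 3-byte char #1 = E3 81 9D.
Offset 3: leading byte 0xC6 = 11000110 → 2-byte char #2 = C6 9A.
Offset 5: leading byte 0xE0 = 11100000 → 3-byte char #3 = E0 BD 8F.
Offset 8: leading byte 0xF0 = 11110000 → 4-byte char #4 = F0 9F 92 9E.
Offset 12: leading byte 0xEA = 11101010 → 3-byte char #5 = EA B3 9F.
Offset 15: leading byte 0xE0 = 11100000 → 3-byte char #6 = E0 BD 87.
Offset 18: leading byte 0xF1 = 11110001 → 4-byte char #7 = F1 BA 94 BE.
Leading byte 0xF1 = 11110001 matches 11110xxx → 4-byte sequence.
Byte 1: 0xF1 = 11110001, payload 001 (3 bits).
Byte 2: 0xBA = 10111010 (10xxxxxx ✓), payload 111010.
Byte 3: 0x94 = 10010100 (10xxxxxx ✓), payload 010100.
Byte 4: 0xBE = 10111110 (10xxxxxx ✓), payload 111110.
Concatenate: 001111010010100111110 = 0x7A53E (21 bits → U+7A53E).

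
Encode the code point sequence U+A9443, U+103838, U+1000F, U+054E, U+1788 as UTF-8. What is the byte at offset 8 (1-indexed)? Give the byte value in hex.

1-indexed offset 8 is 0-indexed offset 7.
U+A9443 → 4-byte form F2 A9 91 83 at offsets 0–3.
U+103838 → 4-byte form F4 83 A0 B8 at offsets 4–7.
Offset 7 falls in char 2's range; it's byte 4 of F4 83 A0 B8 = 0xB8.

0xB8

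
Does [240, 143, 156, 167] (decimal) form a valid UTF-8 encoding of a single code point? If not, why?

invalid (overlong encoding)

Leading byte 0xF0 = 11110000 → 4-byte form.
Continuation bytes all match 10xxxxxx. Payload decodes to 0xF727.
But 0xF727 < 0x10000, the minimum for a 4-byte sequence — this is an overlong encoding.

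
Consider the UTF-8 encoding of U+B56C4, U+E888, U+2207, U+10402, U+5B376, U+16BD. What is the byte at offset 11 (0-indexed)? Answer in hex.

0x90

U+B56C4 → 4-byte form F2 B5 9B 84 at offsets 0–3.
U+E888 → 3-byte form EE A2 88 at offsets 4–6.
U+2207 → 3-byte form E2 88 87 at offsets 7–9.
U+10402 → 4-byte form F0 90 90 82 at offsets 10–13.
Offset 11 falls in char 4's range; it's byte 2 of F0 90 90 82 = 0x90.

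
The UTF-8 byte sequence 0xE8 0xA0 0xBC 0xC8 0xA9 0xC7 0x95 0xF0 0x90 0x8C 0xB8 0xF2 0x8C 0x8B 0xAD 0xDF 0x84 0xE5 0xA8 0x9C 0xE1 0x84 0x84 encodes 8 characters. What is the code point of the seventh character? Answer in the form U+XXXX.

Offset 0: leading byte 0xE8 = 11101000 → 3-byte char #1 = E8 A0 BC.
Offset 3: leading byte 0xC8 = 11001000 → 2-byte char #2 = C8 A9.
Offset 5: leading byte 0xC7 = 11000111 → 2-byte char #3 = C7 95.
Offset 7: leading byte 0xF0 = 11110000 → 4-byte char #4 = F0 90 8C B8.
Offset 11: leading byte 0xF2 = 11110010 → 4-byte char #5 = F2 8C 8B AD.
Offset 15: leading byte 0xDF = 11011111 → 2-byte char #6 = DF 84.
Offset 17: leading byte 0xE5 = 11100101 → 3-byte char #7 = E5 A8 9C.
Leading byte 0xE5 = 11100101 matches 1110xxxx → 3-byte sequence.
Byte 1: 0xE5 = 11100101, payload 0101 (4 bits).
Byte 2: 0xA8 = 10101000 (10xxxxxx ✓), payload 101000.
Byte 3: 0x9C = 10011100 (10xxxxxx ✓), payload 011100.
Concatenate: 0101101000011100 = 0x5A1C (16 bits → U+5A1C).

U+5A1C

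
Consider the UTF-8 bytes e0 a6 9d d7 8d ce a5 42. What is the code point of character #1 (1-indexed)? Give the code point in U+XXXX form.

Offset 0: leading byte 0xE0 = 11100000 → 3-byte char #1 = E0 A6 9D.
Leading byte 0xE0 = 11100000 matches 1110xxxx → 3-byte sequence.
Byte 1: 0xE0 = 11100000, payload 0000 (4 bits).
Byte 2: 0xA6 = 10100110 (10xxxxxx ✓), payload 100110.
Byte 3: 0x9D = 10011101 (10xxxxxx ✓), payload 011101.
Concatenate: 0000100110011101 = 0x99D (16 bits → U+099D).

U+099D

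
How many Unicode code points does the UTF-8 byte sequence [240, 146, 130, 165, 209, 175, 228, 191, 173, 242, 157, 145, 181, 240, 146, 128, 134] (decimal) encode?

Byte at offset 0: 0xF0 = 11110000 → 4-byte char (#1). Advance 4.
Byte at offset 4: 0xD1 = 11010001 → 2-byte char (#2). Advance 2.
Byte at offset 6: 0xE4 = 11100100 → 3-byte char (#3). Advance 3.
Byte at offset 9: 0xF2 = 11110010 → 4-byte char (#4). Advance 4.
Byte at offset 13: 0xF0 = 11110000 → 4-byte char (#5). Advance 4.
Reached end at offset 17 after 5 code points.

5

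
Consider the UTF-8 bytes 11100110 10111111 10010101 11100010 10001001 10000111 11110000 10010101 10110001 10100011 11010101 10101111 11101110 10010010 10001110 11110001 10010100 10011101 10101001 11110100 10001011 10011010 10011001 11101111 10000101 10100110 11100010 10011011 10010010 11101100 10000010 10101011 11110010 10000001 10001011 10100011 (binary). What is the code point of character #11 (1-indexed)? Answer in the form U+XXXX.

U+812E3

Offset 0: leading byte 0xE6 = 11100110 → 3-byte char #1 = E6 BF 95.
Offset 3: leading byte 0xE2 = 11100010 → 3-byte char #2 = E2 89 87.
Offset 6: leading byte 0xF0 = 11110000 → 4-byte char #3 = F0 95 B1 A3.
Offset 10: leading byte 0xD5 = 11010101 → 2-byte char #4 = D5 AF.
Offset 12: leading byte 0xEE = 11101110 → 3-byte char #5 = EE 92 8E.
Offset 15: leading byte 0xF1 = 11110001 → 4-byte char #6 = F1 94 9D A9.
Offset 19: leading byte 0xF4 = 11110100 → 4-byte char #7 = F4 8B 9A 99.
Offset 23: leading byte 0xEF = 11101111 → 3-byte char #8 = EF 85 A6.
Offset 26: leading byte 0xE2 = 11100010 → 3-byte char #9 = E2 9B 92.
Offset 29: leading byte 0xEC = 11101100 → 3-byte char #10 = EC 82 AB.
Offset 32: leading byte 0xF2 = 11110010 → 4-byte char #11 = F2 81 8B A3.
Leading byte 0xF2 = 11110010 matches 11110xxx → 4-byte sequence.
Byte 1: 0xF2 = 11110010, payload 010 (3 bits).
Byte 2: 0x81 = 10000001 (10xxxxxx ✓), payload 000001.
Byte 3: 0x8B = 10001011 (10xxxxxx ✓), payload 001011.
Byte 4: 0xA3 = 10100011 (10xxxxxx ✓), payload 100011.
Concatenate: 010000001001011100011 = 0x812E3 (21 bits → U+812E3).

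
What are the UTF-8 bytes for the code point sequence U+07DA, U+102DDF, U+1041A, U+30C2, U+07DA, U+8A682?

DF 9A F4 82 B7 9F F0 90 90 9A E3 83 82 DF 9A F2 8A 9A 82

U+07DA: 2-byte form → DF 9A.
U+102DDF: 4-byte form → F4 82 B7 9F.
U+1041A: 4-byte form → F0 90 90 9A.
U+30C2: 3-byte form → E3 83 82.
U+07DA: 2-byte form → DF 9A.
U+8A682: 4-byte form → F2 8A 9A 82.
Concatenated (19 bytes): DF 9A F4 82 B7 9F F0 90 90 9A E3 83 82 DF 9A F2 8A 9A 82.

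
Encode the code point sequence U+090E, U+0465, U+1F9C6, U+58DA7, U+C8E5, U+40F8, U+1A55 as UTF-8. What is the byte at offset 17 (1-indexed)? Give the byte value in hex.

1-indexed offset 17 is 0-indexed offset 16.
U+090E → 3-byte form E0 A4 8E at offsets 0–2.
U+0465 → 2-byte form D1 A5 at offsets 3–4.
U+1F9C6 → 4-byte form F0 9F A7 86 at offsets 5–8.
U+58DA7 → 4-byte form F1 98 B6 A7 at offsets 9–12.
U+C8E5 → 3-byte form EC A3 A5 at offsets 13–15.
U+40F8 → 3-byte form E4 83 B8 at offsets 16–18.
Offset 16 falls in char 6's range; it's byte 1 of E4 83 B8 = 0xE4.

0xE4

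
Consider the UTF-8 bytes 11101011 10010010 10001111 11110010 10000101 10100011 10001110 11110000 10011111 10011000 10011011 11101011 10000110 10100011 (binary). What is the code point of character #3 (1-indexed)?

U+1F61B

Offset 0: leading byte 0xEB = 11101011 → 3-byte char #1 = EB 92 8F.
Offset 3: leading byte 0xF2 = 11110010 → 4-byte char #2 = F2 85 A3 8E.
Offset 7: leading byte 0xF0 = 11110000 → 4-byte char #3 = F0 9F 98 9B.
Leading byte 0xF0 = 11110000 matches 11110xxx → 4-byte sequence.
Byte 1: 0xF0 = 11110000, payload 000 (3 bits).
Byte 2: 0x9F = 10011111 (10xxxxxx ✓), payload 011111.
Byte 3: 0x98 = 10011000 (10xxxxxx ✓), payload 011000.
Byte 4: 0x9B = 10011011 (10xxxxxx ✓), payload 011011.
Concatenate: 000011111011000011011 = 0x1F61B (21 bits → U+1F61B).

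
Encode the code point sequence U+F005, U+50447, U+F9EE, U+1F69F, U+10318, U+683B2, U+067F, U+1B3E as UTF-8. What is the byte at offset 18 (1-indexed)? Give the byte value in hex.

1-indexed offset 18 is 0-indexed offset 17.
U+F005 → 3-byte form EF 80 85 at offsets 0–2.
U+50447 → 4-byte form F1 90 91 87 at offsets 3–6.
U+F9EE → 3-byte form EF A7 AE at offsets 7–9.
U+1F69F → 4-byte form F0 9F 9A 9F at offsets 10–13.
U+10318 → 4-byte form F0 90 8C 98 at offsets 14–17.
Offset 17 falls in char 5's range; it's byte 4 of F0 90 8C 98 = 0x98.

0x98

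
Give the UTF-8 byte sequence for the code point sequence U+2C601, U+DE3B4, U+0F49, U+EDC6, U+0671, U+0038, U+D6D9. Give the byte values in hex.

F0 AC 98 81 F3 9E 8E B4 E0 BD 89 EE B7 86 D9 B1 38 ED 9B 99

U+2C601: 4-byte form → F0 AC 98 81.
U+DE3B4: 4-byte form → F3 9E 8E B4.
U+0F49: 3-byte form → E0 BD 89.
U+EDC6: 3-byte form → EE B7 86.
U+0671: 2-byte form → D9 B1.
U+0038: 1-byte form → 38.
U+D6D9: 3-byte form → ED 9B 99.
Concatenated (20 bytes): F0 AC 98 81 F3 9E 8E B4 E0 BD 89 EE B7 86 D9 B1 38 ED 9B 99.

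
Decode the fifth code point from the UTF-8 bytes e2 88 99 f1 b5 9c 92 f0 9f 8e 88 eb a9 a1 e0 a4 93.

U+0913

Offset 0: leading byte 0xE2 = 11100010 → 3-byte char #1 = E2 88 99.
Offset 3: leading byte 0xF1 = 11110001 → 4-byte char #2 = F1 B5 9C 92.
Offset 7: leading byte 0xF0 = 11110000 → 4-byte char #3 = F0 9F 8E 88.
Offset 11: leading byte 0xEB = 11101011 → 3-byte char #4 = EB A9 A1.
Offset 14: leading byte 0xE0 = 11100000 → 3-byte char #5 = E0 A4 93.
Leading byte 0xE0 = 11100000 matches 1110xxxx → 3-byte sequence.
Byte 1: 0xE0 = 11100000, payload 0000 (4 bits).
Byte 2: 0xA4 = 10100100 (10xxxxxx ✓), payload 100100.
Byte 3: 0x93 = 10010011 (10xxxxxx ✓), payload 010011.
Concatenate: 0000100100010011 = 0x913 (16 bits → U+0913).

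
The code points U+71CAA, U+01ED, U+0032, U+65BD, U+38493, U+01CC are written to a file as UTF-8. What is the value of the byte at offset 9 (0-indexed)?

0xBD

U+71CAA → 4-byte form F1 B1 B2 AA at offsets 0–3.
U+01ED → 2-byte form C7 AD at offsets 4–5.
U+0032 → 1-byte form 32 at offsets 6–6.
U+65BD → 3-byte form E6 96 BD at offsets 7–9.
Offset 9 falls in char 4's range; it's byte 3 of E6 96 BD = 0xBD.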